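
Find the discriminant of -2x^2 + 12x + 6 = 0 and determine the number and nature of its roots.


For ax^2 + bx + c = 0, discriminant D = b^2 - 4ac
Here a = -2, b = 12, c = 6
D = (12)^2 - 4(-2)(6) = 144 + 48 = 192

D = 192 > 0 but not a perfect square
The equation has 2 distinct real irrational roots.

Discriminant = 192, 2 distinct real irrational roots


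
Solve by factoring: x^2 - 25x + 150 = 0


We need two numbers that multiply to 150 and add to -25.
Those numbers are -10 and -15 (since (-10) * (-15) = 150 and (-10) + (-15) = -25).
So x^2 - 25x + 150 = (x - 10)(x - 15) = 0
Setting each factor to zero: x = 10 or x = 15

x = 10, x = 15


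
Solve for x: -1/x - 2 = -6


Subtract -2 from both sides: -1/x = -4
Multiply both sides by x: -1 = -4 * x
Divide by -4: x = 1/4

x = 1/4


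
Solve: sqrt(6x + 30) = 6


Square both sides: 6x + 30 = 6^2 = 36
6x = 36 - 30 = 6
x = 1
Check: sqrt(6*1 + 30) = sqrt(36) = 6 ✓

x = 1


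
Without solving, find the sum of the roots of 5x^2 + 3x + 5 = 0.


By Vieta's formulas for ax^2 + bx + c = 0:
  Sum of roots = -b/a
  Product of roots = c/a

Here a = 5, b = 3, c = 5
Sum = -(3)/5 = -3/5
Product = 5/5 = 1

Sum = -3/5


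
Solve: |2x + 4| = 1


An absolute value equation |expr| = 1 gives two cases:
Case 1: 2x + 4 = 1
  2x = -3, so x = -3/2
Case 2: 2x + 4 = -1
  2x = -5, so x = -5/2

x = -5/2, x = -3/2


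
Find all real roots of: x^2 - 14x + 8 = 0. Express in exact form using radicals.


Using the quadratic formula: x = (-b ± sqrt(b^2 - 4ac)) / (2a)
Here a = 1, b = -14, c = 8
Discriminant = b^2 - 4ac = (-14)^2 - 4(1)(8) = 196 - 32 = 164
Since discriminant = 164 > 0, there are two real roots.
x = (14 ± 2*sqrt(41)) / 2
Simplifying: x = 7 ± sqrt(41)
Numerically: x ≈ 13.4031 or x ≈ 0.5969

x = 7 + sqrt(41) or x = 7 - sqrt(41)


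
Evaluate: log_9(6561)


We need the exponent such that 9^? = 6561
9^4 = 6561
Therefore log_9(6561) = 4

4


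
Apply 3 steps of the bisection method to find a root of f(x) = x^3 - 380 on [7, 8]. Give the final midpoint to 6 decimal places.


f(x) = x^3 - 380
f(7) = -37 < 0
f(8) = 132 > 0

Step 1: midpoint = (7.000000 + 8.000000)/2 = 7.500000
  f(7.500000) = 41.875000
  f(mid) > 0, so root is in [7.000000, 7.500000]

Step 2: midpoint = (7.000000 + 7.500000)/2 = 7.250000
  f(7.250000) = 1.078125
  f(mid) > 0, so root is in [7.000000, 7.250000]

Step 3: midpoint = (7.000000 + 7.250000)/2 = 7.125000
  f(7.125000) = -18.294922
  f(mid) < 0, so root is in [7.125000, 7.250000]

midpoint = 7.125000


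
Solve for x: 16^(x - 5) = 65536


Express both sides with the same base.
65536 = 16^4
Since the bases match, equate exponents: x - 5 = 4
So x = 4 - (-5) = 9

x = 9


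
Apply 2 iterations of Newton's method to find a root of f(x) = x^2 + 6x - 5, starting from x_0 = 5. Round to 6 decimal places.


Newton's method: x_(n+1) = x_n - f(x_n)/f'(x_n)
f(x) = x^2 + 6x - 5
f'(x) = 2x + 6

Iteration 1:
  f(5.000000) = 50.000000
  f'(5.000000) = 16.000000
  x_1 = 5.000000 - (50.000000)/(16.000000) = 1.875000

Iteration 2:
  f(1.875000) = 9.765625
  f'(1.875000) = 9.750000
  x_2 = 1.875000 - (9.765625)/(9.750000) = 0.873397

x_2 = 0.873397


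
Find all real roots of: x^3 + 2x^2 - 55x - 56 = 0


Let p(x) = x^3 + 2x^2 - 55x - 56. By the rational root theorem (leading coefficient 1), any rational root is an integer divisor of 56: try ±1, ±2, ... in turn.
Test x = 1: value = -108 ≠ 0.
Test x = -1: value = 0 ✓, so (x + 1) is a factor.
Synthetic division by (x + 1): bring down 1; 1(-1) + 2 = 1; 1(-1) - 55 = -56; (-56)(-1) - 56 = 0 → quotient x^2 + x - 56, remainder 0.
Solve the quadratic x^2 + x - 56 = 0: discriminant = 1^2 - 4(1)(-56) = 1 + 224 = 225.
sqrt(225) = 15, so x = (-1 ± 15)/2: x = 7 or x = -8.

x = -8, x = -1, x = 7


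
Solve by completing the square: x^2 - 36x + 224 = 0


Start: x^2 - 36x + 224 = 0
Move constant: x^2 - 36x = -224
Half of -36 is -18, squared is 324
Add 324 to both sides: x^2 - 36x + 324 = 100
(x - 18)^2 = 100
x - 18 = ±10
x = 18 + 10 = 28 or x = 18 - 10 = 8

x = 8, x = 28


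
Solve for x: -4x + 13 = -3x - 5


Starting with: -4x + 13 = -3x - 5
Move all x terms to left: (-4 + 3)x = -5 - 13
Simplify: -x = -18
Divide both sides by -1: x = 18

x = 18


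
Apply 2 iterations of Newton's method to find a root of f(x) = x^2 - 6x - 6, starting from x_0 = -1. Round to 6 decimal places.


Newton's method: x_(n+1) = x_n - f(x_n)/f'(x_n)
f(x) = x^2 - 6x - 6
f'(x) = 2x - 6

Iteration 1:
  f(-1.000000) = 1.000000
  f'(-1.000000) = -8.000000
  x_1 = -1.000000 - (1.000000)/(-8.000000) = -0.875000

Iteration 2:
  f(-0.875000) = 0.015625
  f'(-0.875000) = -7.750000
  x_2 = -0.875000 - (0.015625)/(-7.750000) = -0.872984

x_2 = -0.872984


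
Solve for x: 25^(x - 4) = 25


Express both sides with the same base.
25 = 25^1
Since the bases match, equate exponents: x - 4 = 1
So x = 1 - (-4) = 5

x = 5


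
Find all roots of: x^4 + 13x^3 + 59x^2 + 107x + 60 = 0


Let p(x) = x^4 + 13x^3 + 59x^2 + 107x + 60. By the rational root theorem (leading coefficient 1), any rational root is an integer divisor of 60: try ±1, ±2, ... in turn.
Test x = 1: value = 240 ≠ 0.
Test x = -1: value = 0 ✓, so (x + 1) is a factor.
Synthetic division by (x + 1): bring down 1; 1(-1) + 13 = 12; 12(-1) + 59 = 47; 47(-1) + 107 = 60; 60(-1) + 60 = 0 → quotient x^3 + 12x^2 + 47x + 60, remainder 0.
Continue with the quotient x^3 + 12x^2 + 47x + 60 (candidates must divide 60; re-test x = -1 first in case it repeats).
Test x = -1: value = 24 ≠ 0.
Test x = 2: value = 210 ≠ 0.
Test x = -2: value = 6 ≠ 0.
Test x = 3: value = 336 ≠ 0.
Test x = -3: value = 0 ✓, so (x + 3) is a factor.
Synthetic division by (x + 3): bring down 1; 1(-3) + 12 = 9; 9(-3) + 47 = 20; 20(-3) + 60 = 0 → quotient x^2 + 9x + 20, remainder 0.
Solve the quadratic x^2 + 9x + 20 = 0: discriminant = 9^2 - 4(1)(20) = 81 - 80 = 1.
sqrt(1) = 1, so x = (-9 ± 1)/2: x = -4 or x = -5.
Collecting all roots found:

x = -5, x = -4, x = -3, x = -1


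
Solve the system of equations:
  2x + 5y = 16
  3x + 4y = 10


Using Cramer's rule:
Determinant D = (2)(4) - (3)(5) = 8 - 15 = -7
Dx = (16)(4) - (10)(5) = 64 - 50 = 14
Dy = (2)(10) - (3)(16) = 20 - 48 = -28
x = Dx/D = 14/-7 = -2
y = Dy/D = -28/-7 = 4

x = -2, y = 4


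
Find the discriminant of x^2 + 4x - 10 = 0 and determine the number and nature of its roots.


For ax^2 + bx + c = 0, discriminant D = b^2 - 4ac
Here a = 1, b = 4, c = -10
D = (4)^2 - 4(1)(-10) = 16 + 40 = 56

D = 56 > 0 but not a perfect square
The equation has 2 distinct real irrational roots.

Discriminant = 56, 2 distinct real irrational roots


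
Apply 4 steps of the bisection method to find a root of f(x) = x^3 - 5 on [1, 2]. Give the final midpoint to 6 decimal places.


f(x) = x^3 - 5
f(1) = -4 < 0
f(2) = 3 > 0

Step 1: midpoint = (1.000000 + 2.000000)/2 = 1.500000
  f(1.500000) = -1.625000
  f(mid) < 0, so root is in [1.500000, 2.000000]

Step 2: midpoint = (1.500000 + 2.000000)/2 = 1.750000
  f(1.750000) = 0.359375
  f(mid) > 0, so root is in [1.500000, 1.750000]

Step 3: midpoint = (1.500000 + 1.750000)/2 = 1.625000
  f(1.625000) = -0.708984
  f(mid) < 0, so root is in [1.625000, 1.750000]

Step 4: midpoint = (1.625000 + 1.750000)/2 = 1.687500
  f(1.687500) = -0.194580
  f(mid) < 0, so root is in [1.687500, 1.750000]

midpoint = 1.687500


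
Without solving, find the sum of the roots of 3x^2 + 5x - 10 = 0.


By Vieta's formulas for ax^2 + bx + c = 0:
  Sum of roots = -b/a
  Product of roots = c/a

Here a = 3, b = 5, c = -10
Sum = -(5)/3 = -5/3
Product = -10/3 = -10/3

Sum = -5/3


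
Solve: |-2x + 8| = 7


An absolute value equation |expr| = 7 gives two cases:
Case 1: -2x + 8 = 7
  -2x = -1, so x = 1/2
Case 2: -2x + 8 = -7
  -2x = -15, so x = 15/2

x = 1/2, x = 15/2


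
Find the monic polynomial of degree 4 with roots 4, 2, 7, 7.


A monic polynomial with roots 4, 2, 7, 7 is:
p(x) = (x - 4)(x - 2)(x - 7)(x - 7)
After multiplying by (x - 4): x - 4
After multiplying by (x - 2): x^2 - 6x + 8
After multiplying by (x - 7): x^3 - 13x^2 + 50x - 56
After multiplying by (x - 7): x^4 - 20x^3 + 141x^2 - 406x + 392

x^4 - 20x^3 + 141x^2 - 406x + 392


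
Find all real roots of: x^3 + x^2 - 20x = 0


The constant term is 0, so x = 0 is a root. Factor out x:
  x(x^2 + x - 20) = 0
Solve the quadratic x^2 + x - 20 = 0: discriminant = 1^2 - 4(1)(-20) = 1 + 80 = 81.
sqrt(81) = 9, so x = (-1 ± 9)/2: x = 4 or x = -5.

x = -5, x = 0, x = 4


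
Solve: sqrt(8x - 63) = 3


Square both sides: 8x - 63 = 3^2 = 9
8x = 9 + 63 = 72
x = 9
Check: sqrt(8*9 - 63) = sqrt(9) = 3 ✓

x = 9


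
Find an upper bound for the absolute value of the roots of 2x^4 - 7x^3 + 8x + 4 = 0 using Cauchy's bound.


Cauchy's bound: all roots r satisfy |r| <= 1 + max(|a_i/a_n|) for i = 0,...,n-1
where a_n is the leading coefficient.

Coefficients: [2, -7, 0, 8, 4]
Leading coefficient a_n = 2
Ratios |a_i/a_n|: 7/2, 0, 4, 2
Maximum ratio: 4
Cauchy's bound: |r| <= 1 + 4 = 5

Upper bound = 5


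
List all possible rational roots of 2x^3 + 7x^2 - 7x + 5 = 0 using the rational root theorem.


Rational root theorem: possible roots are ±p/q where:
  p divides the constant term (5): p ∈ {1, 5}
  q divides the leading coefficient (2): q ∈ {1, 2}

All possible rational roots: -5, -5/2, -1, -1/2, 1/2, 1, 5/2, 5

-5, -5/2, -1, -1/2, 1/2, 1, 5/2, 5


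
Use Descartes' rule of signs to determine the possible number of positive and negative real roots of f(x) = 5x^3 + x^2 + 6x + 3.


Descartes' rule of signs:

For positive roots, count sign changes in f(x) = 5x^3 + x^2 + 6x + 3:
Signs of coefficients: +, +, +, +
Number of sign changes: 0
Possible positive real roots: 0

For negative roots, examine f(-x) = -5x^3 + x^2 - 6x + 3:
Signs of coefficients: -, +, -, +
Number of sign changes: 3
Possible negative real roots: 3, 1

Positive roots: 0; Negative roots: 3 or 1


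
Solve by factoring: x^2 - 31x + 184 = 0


We need two numbers that multiply to 184 and add to -31.
Those numbers are -23 and -8 (since (-23) * (-8) = 184 and (-23) + (-8) = -31).
So x^2 - 31x + 184 = (x - 23)(x - 8) = 0
Setting each factor to zero: x = 23 or x = 8

x = 8, x = 23


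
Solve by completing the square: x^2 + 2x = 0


Start: x^2 + 2x + 0 = 0
Move constant: x^2 + 2x = 0
Half of 2 is 1, squared is 1
Add 1 to both sides: x^2 + 2x + 1 = 1
(x + 1)^2 = 1
x + 1 = ±1
x = -1 + 1 = 0 or x = -1 - 1 = -2

x = -2, x = 0


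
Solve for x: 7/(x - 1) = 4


Multiply both sides by (x - 1): 7 = 4(x - 1)
Distribute: 7 = 4x - 4
4x = 7 + 4 = 11
x = 11/4

x = 11/4


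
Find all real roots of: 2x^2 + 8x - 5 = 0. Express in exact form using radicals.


Using the quadratic formula: x = (-b ± sqrt(b^2 - 4ac)) / (2a)
Here a = 2, b = 8, c = -5
Discriminant = b^2 - 4ac = 8^2 - 4(2)(-5) = 64 + 40 = 104
Since discriminant = 104 > 0, there are two real roots.
x = (-8 ± 2*sqrt(26)) / 4
Simplifying: x = (-4 ± sqrt(26)) / 2
Numerically: x ≈ 0.5495 or x ≈ -4.5495

x = (-4 + sqrt(26)) / 2 or x = (-4 - sqrt(26)) / 2


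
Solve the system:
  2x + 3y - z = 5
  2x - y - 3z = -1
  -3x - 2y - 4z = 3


Using Cramer's rule. Expand each determinant along the first row.
D  = 2*[(-1)*(-4) - (-3)*(-2)] - 3*[2*(-4) - (-3)*(-3)] + (-1)*[2*(-2) - (-1)*(-3)]
  = 2*(-2) - 3*(-17) + (-1)*(-7) = 54
Dx = 5*[(-1)*(-4) - (-3)*(-2)] - 3*[(-1)*(-4) - (-3)*3] + (-1)*[(-1)*(-2) - (-1)*3]
  = 5*(-2) - 3*(13) + (-1)*(5) = -54
Dy = 2*[(-1)*(-4) - (-3)*3] - 5*[2*(-4) - (-3)*(-3)] + (-1)*[2*3 - (-1)*(-3)]
  = 2*(13) - 5*(-17) + (-1)*(3) = 108
Dz = 2*[(-1)*3 - (-1)*(-2)] - 3*[2*3 - (-1)*(-3)] + 5*[2*(-2) - (-1)*(-3)]
  = 2*(-5) - 3*(3) + 5*(-7) = -54
x = Dx/D = -54/54 = -1, y = Dy/D = 108/54 = 2, z = Dz/D = -54/54 = -1
Check eq1: (2)(-1) + (3)(2) + (-1)(-1) = 5 = 5 ✓
Check eq2: (2)(-1) + (-1)(2) + (-3)(-1) = -1 = -1 ✓
Check eq3: (-3)(-1) + (-2)(2) + (-4)(-1) = 3 = 3 ✓

x = -1, y = 2, z = -1


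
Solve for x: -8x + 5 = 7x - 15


Starting with: -8x + 5 = 7x - 15
Move all x terms to left: (-8 - 7)x = -15 - 5
Simplify: -15x = -20
Divide both sides by -15: x = 4/3

x = 4/3


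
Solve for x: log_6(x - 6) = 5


Convert to exponential form: x - 6 = 6^5 = 7776
x = 7776 + 6 = 7782
Check: log_6(7782 - 6) = log_6(7776) = log_6(7776) = 5 ✓

x = 7782


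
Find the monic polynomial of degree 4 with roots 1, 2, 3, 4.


A monic polynomial with roots 1, 2, 3, 4 is:
p(x) = (x - 1)(x - 2)(x - 3)(x - 4)
After multiplying by (x - 1): x - 1
After multiplying by (x - 2): x^2 - 3x + 2
After multiplying by (x - 3): x^3 - 6x^2 + 11x - 6
After multiplying by (x - 4): x^4 - 10x^3 + 35x^2 - 50x + 24

x^4 - 10x^3 + 35x^2 - 50x + 24


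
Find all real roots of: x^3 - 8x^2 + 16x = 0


The constant term is 0, so x = 0 is a root. Factor out x:
  x(x^2 - 8x + 16) = 0
Solve the quadratic x^2 - 8x + 16 = 0: discriminant = (-8)^2 - 4(1)(16) = 64 - 64 = 0.
Discriminant = 0, so a double root: x = 8/2 = 4.

x = 0, x = 4 (multiplicity 2)


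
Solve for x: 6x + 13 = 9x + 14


Starting with: 6x + 13 = 9x + 14
Move all x terms to left: (6 - 9)x = 14 - 13
Simplify: -3x = 1
Divide both sides by -3: x = -1/3

x = -1/3


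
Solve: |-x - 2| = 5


An absolute value equation |expr| = 5 gives two cases:
Case 1: -x - 2 = 5
  -x = 7, so x = -7
Case 2: -x - 2 = -5
  -x = -3, so x = 3

x = -7, x = 3


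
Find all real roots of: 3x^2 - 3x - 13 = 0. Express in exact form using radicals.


Using the quadratic formula: x = (-b ± sqrt(b^2 - 4ac)) / (2a)
Here a = 3, b = -3, c = -13
Discriminant = b^2 - 4ac = (-3)^2 - 4(3)(-13) = 9 + 156 = 165
Since discriminant = 165 > 0, there are two real roots.
x = (3 ± sqrt(165)) / 6
Numerically: x ≈ 2.6409 or x ≈ -1.6409

x = (3 + sqrt(165)) / 6 or x = (3 - sqrt(165)) / 6


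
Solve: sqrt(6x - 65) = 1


Square both sides: 6x - 65 = 1^2 = 1
6x = 1 + 65 = 66
x = 11
Check: sqrt(6*11 - 65) = sqrt(1) = 1 ✓

x = 11


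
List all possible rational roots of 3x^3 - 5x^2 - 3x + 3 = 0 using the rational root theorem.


Rational root theorem: possible roots are ±p/q where:
  p divides the constant term (3): p ∈ {1, 3}
  q divides the leading coefficient (3): q ∈ {1, 3}

All possible rational roots: -3, -1, -1/3, 1/3, 1, 3

-3, -1, -1/3, 1/3, 1, 3


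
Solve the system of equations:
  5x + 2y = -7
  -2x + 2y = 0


Using Cramer's rule:
Determinant D = (5)(2) - (-2)(2) = 10 + 4 = 14
Dx = (-7)(2) - (0)(2) = -14 - 0 = -14
Dy = (5)(0) - (-2)(-7) = 0 - 14 = -14
x = Dx/D = -14/14 = -1
y = Dy/D = -14/14 = -1

x = -1, y = -1


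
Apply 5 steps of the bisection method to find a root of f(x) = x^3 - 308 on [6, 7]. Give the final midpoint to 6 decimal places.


f(x) = x^3 - 308
f(6) = -92 < 0
f(7) = 35 > 0

Step 1: midpoint = (6.000000 + 7.000000)/2 = 6.500000
  f(6.500000) = -33.375000
  f(mid) < 0, so root is in [6.500000, 7.000000]

Step 2: midpoint = (6.500000 + 7.000000)/2 = 6.750000
  f(6.750000) = -0.453125
  f(mid) < 0, so root is in [6.750000, 7.000000]

Step 3: midpoint = (6.750000 + 7.000000)/2 = 6.875000
  f(6.875000) = 16.951172
  f(mid) > 0, so root is in [6.750000, 6.875000]

Step 4: midpoint = (6.750000 + 6.875000)/2 = 6.812500
  f(6.812500) = 8.169189
  f(mid) > 0, so root is in [6.750000, 6.812500]

Step 5: midpoint = (6.750000 + 6.812500)/2 = 6.781250
  f(6.781250) = 3.838165
  f(mid) > 0, so root is in [6.750000, 6.781250]

midpoint = 6.781250


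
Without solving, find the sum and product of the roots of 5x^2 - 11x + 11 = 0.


By Vieta's formulas for ax^2 + bx + c = 0:
  Sum of roots = -b/a
  Product of roots = c/a

Here a = 5, b = -11, c = 11
Sum = -(-11)/5 = 11/5
Product = 11/5 = 11/5

Sum = 11/5, Product = 11/5


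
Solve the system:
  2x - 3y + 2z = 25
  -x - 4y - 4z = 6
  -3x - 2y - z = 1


Using Cramer's rule. Expand each determinant along the first row.
D  = 2*[(-4)*(-1) - (-4)*(-2)] - (-3)*[(-1)*(-1) - (-4)*(-3)] + 2*[(-1)*(-2) - (-4)*(-3)]
  = 2*(-4) - (-3)*(-11) + 2*(-10) = -61
Dx = 25*[(-4)*(-1) - (-4)*(-2)] - (-3)*[6*(-1) - (-4)*1] + 2*[6*(-2) - (-4)*1]
  = 25*(-4) - (-3)*(-2) + 2*(-8) = -122
Dy = 2*[6*(-1) - (-4)*1] - 25*[(-1)*(-1) - (-4)*(-3)] + 2*[(-1)*1 - 6*(-3)]
  = 2*(-2) - 25*(-11) + 2*(17) = 305
Dz = 2*[(-4)*1 - 6*(-2)] - (-3)*[(-1)*1 - 6*(-3)] + 25*[(-1)*(-2) - (-4)*(-3)]
  = 2*(8) - (-3)*(17) + 25*(-10) = -183
x = Dx/D = -122/-61 = 2, y = Dy/D = 305/-61 = -5, z = Dz/D = -183/-61 = 3
Check eq1: (2)(2) + (-3)(-5) + (2)(3) = 25 = 25 ✓
Check eq2: (-1)(2) + (-4)(-5) + (-4)(3) = 6 = 6 ✓
Check eq3: (-3)(2) + (-2)(-5) + (-1)(3) = 1 = 1 ✓

x = 2, y = -5, z = 3


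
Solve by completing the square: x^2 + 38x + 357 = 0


Start: x^2 + 38x + 357 = 0
Move constant: x^2 + 38x = -357
Half of 38 is 19, squared is 361
Add 361 to both sides: x^2 + 38x + 361 = 4
(x + 19)^2 = 4
x + 19 = ±2
x = -19 + 2 = -17 or x = -19 - 2 = -21

x = -21, x = -17


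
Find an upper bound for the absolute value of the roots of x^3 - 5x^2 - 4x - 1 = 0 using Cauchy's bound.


Cauchy's bound: all roots r satisfy |r| <= 1 + max(|a_i/a_n|) for i = 0,...,n-1
where a_n is the leading coefficient.

Coefficients: [1, -5, -4, -1]
Leading coefficient a_n = 1
Ratios |a_i/a_n|: 5, 4, 1
Maximum ratio: 5
Cauchy's bound: |r| <= 1 + 5 = 6

Upper bound = 6


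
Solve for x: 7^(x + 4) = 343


Express both sides with the same base.
343 = 7^3
Since the bases match, equate exponents: x + 4 = 3
So x = 3 - (4) = -1

x = -1


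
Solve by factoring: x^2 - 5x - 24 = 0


We need two numbers that multiply to -24 and add to -5.
Those numbers are 3 and -8 (since 3 * (-8) = -24 and 3 + (-8) = -5).
So x^2 - 5x - 24 = (x + 3)(x - 8) = 0
Setting each factor to zero: x = -3 or x = 8

x = -3, x = 8


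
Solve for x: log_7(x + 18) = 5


Convert to exponential form: x + 18 = 7^5 = 16807
x = 16807 - 18 = 16789
Check: log_7(16789 + 18) = log_7(16807) = log_7(16807) = 5 ✓

x = 16789


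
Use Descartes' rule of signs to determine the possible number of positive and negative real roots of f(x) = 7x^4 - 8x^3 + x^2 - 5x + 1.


Descartes' rule of signs:

For positive roots, count sign changes in f(x) = 7x^4 - 8x^3 + x^2 - 5x + 1:
Signs of coefficients: +, -, +, -, +
Number of sign changes: 4
Possible positive real roots: 4, 2, 0

For negative roots, examine f(-x) = 7x^4 + 8x^3 + x^2 + 5x + 1:
Signs of coefficients: +, +, +, +, +
Number of sign changes: 0
Possible negative real roots: 0

Positive roots: 4 or 2 or 0; Negative roots: 0


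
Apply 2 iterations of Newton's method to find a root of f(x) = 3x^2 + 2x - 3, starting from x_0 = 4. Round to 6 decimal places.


Newton's method: x_(n+1) = x_n - f(x_n)/f'(x_n)
f(x) = 3x^2 + 2x - 3
f'(x) = 6x + 2

Iteration 1:
  f(4.000000) = 53.000000
  f'(4.000000) = 26.000000
  x_1 = 4.000000 - (53.000000)/(26.000000) = 1.961538

Iteration 2:
  f(1.961538) = 12.465976
  f'(1.961538) = 13.769231
  x_2 = 1.961538 - (12.465976)/(13.769231) = 1.056188

x_2 = 1.056188


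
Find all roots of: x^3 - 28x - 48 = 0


Let p(x) = x^3 - 28x - 48. By the rational root theorem (leading coefficient 1), any rational root is an integer divisor of 48: try ±1, ±2, ... in turn.
Test x = 1: value = -75 ≠ 0.
Test x = -1: value = -21 ≠ 0.
Test x = 2: value = -96 ≠ 0.
Test x = -2: value = 0 ✓, so (x + 2) is a factor.
Synthetic division by (x + 2): bring down 1; 1(-2) + 0 = -2; (-2)(-2) - 28 = -24; (-24)(-2) - 48 = 0 → quotient x^2 - 2x - 24, remainder 0.
Solve the quadratic x^2 - 2x - 24 = 0: discriminant = (-2)^2 - 4(1)(-24) = 4 + 96 = 100.
sqrt(100) = 10, so x = (2 ± 10)/2: x = 6 or x = -4.
Collecting all roots found:

x = -4, x = -2, x = 6


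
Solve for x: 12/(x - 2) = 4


Multiply both sides by (x - 2): 12 = 4(x - 2)
Distribute: 12 = 4x - 8
4x = 12 + 8 = 20
x = 5

x = 5


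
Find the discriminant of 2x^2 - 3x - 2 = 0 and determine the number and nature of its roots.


For ax^2 + bx + c = 0, discriminant D = b^2 - 4ac
Here a = 2, b = -3, c = -2
D = (-3)^2 - 4(2)(-2) = 9 + 16 = 25

D = 25 > 0 and is a perfect square (sqrt = 5)
The equation has 2 distinct real rational roots.

Discriminant = 25, 2 distinct real rational roots


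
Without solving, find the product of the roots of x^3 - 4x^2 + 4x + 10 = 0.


By Vieta's formulas for x^3 + bx^2 + cx + d = 0:
  r1 + r2 + r3 = -b/a = 4
  r1*r2 + r1*r3 + r2*r3 = c/a = 4
  r1*r2*r3 = -d/a = -10


Product = -10


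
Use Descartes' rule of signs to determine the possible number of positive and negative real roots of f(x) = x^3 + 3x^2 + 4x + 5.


Descartes' rule of signs:

For positive roots, count sign changes in f(x) = x^3 + 3x^2 + 4x + 5:
Signs of coefficients: +, +, +, +
Number of sign changes: 0
Possible positive real roots: 0

For negative roots, examine f(-x) = -x^3 + 3x^2 - 4x + 5:
Signs of coefficients: -, +, -, +
Number of sign changes: 3
Possible negative real roots: 3, 1

Positive roots: 0; Negative roots: 3 or 1


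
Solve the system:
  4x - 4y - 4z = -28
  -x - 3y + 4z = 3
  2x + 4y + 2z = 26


Using Cramer's rule. Expand each determinant along the first row.
D  = 4*[(-3)*2 - 4*4] - (-4)*[(-1)*2 - 4*2] + (-4)*[(-1)*4 - (-3)*2]
  = 4*(-22) - (-4)*(-10) + (-4)*(2) = -136
Dx = (-28)*[(-3)*2 - 4*4] - (-4)*[3*2 - 4*26] + (-4)*[3*4 - (-3)*26]
  = (-28)*(-22) - (-4)*(-98) + (-4)*(90) = -136
Dy = 4*[3*2 - 4*26] - (-28)*[(-1)*2 - 4*2] + (-4)*[(-1)*26 - 3*2]
  = 4*(-98) - (-28)*(-10) + (-4)*(-32) = -544
Dz = 4*[(-3)*26 - 3*4] - (-4)*[(-1)*26 - 3*2] + (-28)*[(-1)*4 - (-3)*2]
  = 4*(-90) - (-4)*(-32) + (-28)*(2) = -544
x = Dx/D = -136/-136 = 1, y = Dy/D = -544/-136 = 4, z = Dz/D = -544/-136 = 4
Check eq1: (4)(1) + (-4)(4) + (-4)(4) = -28 = -28 ✓
Check eq2: (-1)(1) + (-3)(4) + (4)(4) = 3 = 3 ✓
Check eq3: (2)(1) + (4)(4) + (2)(4) = 26 = 26 ✓

x = 1, y = 4, z = 4


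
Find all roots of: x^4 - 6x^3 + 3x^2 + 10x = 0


The constant term is 0, so x = 0 is a root. Factor out x:
  x^3 - 6x^2 + 3x + 10 = 0
Let p(x) = x^3 - 6x^2 + 3x + 10. By the rational root theorem (leading coefficient 1), any rational root is an integer divisor of 10: try ±1, ±2, ... in turn.
Test x = 1: value = 8 ≠ 0.
Test x = -1: value = 0 ✓, so (x + 1) is a factor.
Synthetic division by (x + 1): bring down 1; 1(-1) - 6 = -7; (-7)(-1) + 3 = 10; 10(-1) + 10 = 0 → quotient x^2 - 7x + 10, remainder 0.
Solve the quadratic x^2 - 7x + 10 = 0: discriminant = (-7)^2 - 4(1)(10) = 49 - 40 = 9.
sqrt(9) = 3, so x = (7 ± 3)/2: x = 5 or x = 2.
Collecting all roots found:

x = -1, x = 0, x = 2, x = 5


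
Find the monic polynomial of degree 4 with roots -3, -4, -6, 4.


A monic polynomial with roots -3, -4, -6, 4 is:
p(x) = (x + 3)(x + 4)(x + 6)(x - 4)
After multiplying by (x + 3): x + 3
After multiplying by (x + 4): x^2 + 7x + 12
After multiplying by (x + 6): x^3 + 13x^2 + 54x + 72
After multiplying by (x - 4): x^4 + 9x^3 + 2x^2 - 144x - 288

x^4 + 9x^3 + 2x^2 - 144x - 288


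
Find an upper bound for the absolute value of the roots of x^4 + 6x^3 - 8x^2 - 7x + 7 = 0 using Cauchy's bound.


Cauchy's bound: all roots r satisfy |r| <= 1 + max(|a_i/a_n|) for i = 0,...,n-1
where a_n is the leading coefficient.

Coefficients: [1, 6, -8, -7, 7]
Leading coefficient a_n = 1
Ratios |a_i/a_n|: 6, 8, 7, 7
Maximum ratio: 8
Cauchy's bound: |r| <= 1 + 8 = 9

Upper bound = 9


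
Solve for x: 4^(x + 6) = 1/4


Express both sides with the same base.
1/4 = 4^(-1)
Since the bases match, equate exponents: x + 6 = -1
So x = -1 - (6) = -7

x = -7


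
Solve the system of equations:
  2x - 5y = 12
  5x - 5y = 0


Using Cramer's rule:
Determinant D = (2)(-5) - (5)(-5) = -10 + 25 = 15
Dx = (12)(-5) - (0)(-5) = -60 - 0 = -60
Dy = (2)(0) - (5)(12) = 0 - 60 = -60
x = Dx/D = -60/15 = -4
y = Dy/D = -60/15 = -4

x = -4, y = -4


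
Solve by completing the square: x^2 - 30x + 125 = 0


Start: x^2 - 30x + 125 = 0
Move constant: x^2 - 30x = -125
Half of -30 is -15, squared is 225
Add 225 to both sides: x^2 - 30x + 225 = 100
(x - 15)^2 = 100
x - 15 = ±10
x = 15 + 10 = 25 or x = 15 - 10 = 5

x = 5, x = 25


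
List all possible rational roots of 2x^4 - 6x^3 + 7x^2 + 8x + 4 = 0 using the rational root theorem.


Rational root theorem: possible roots are ±p/q where:
  p divides the constant term (4): p ∈ {1, 2, 4}
  q divides the leading coefficient (2): q ∈ {1, 2}

All possible rational roots: -4, -2, -1, -1/2, 1/2, 1, 2, 4

-4, -2, -1, -1/2, 1/2, 1, 2, 4


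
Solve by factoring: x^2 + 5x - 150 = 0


We need two numbers that multiply to -150 and add to 5.
Those numbers are 15 and -10 (since 15 * (-10) = -150 and 15 + (-10) = 5).
So x^2 + 5x - 150 = (x + 15)(x - 10) = 0
Setting each factor to zero: x = -15 or x = 10

x = -15, x = 10


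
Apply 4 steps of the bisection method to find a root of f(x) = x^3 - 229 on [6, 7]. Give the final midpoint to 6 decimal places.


f(x) = x^3 - 229
f(6) = -13 < 0
f(7) = 114 > 0

Step 1: midpoint = (6.000000 + 7.000000)/2 = 6.500000
  f(6.500000) = 45.625000
  f(mid) > 0, so root is in [6.000000, 6.500000]

Step 2: midpoint = (6.000000 + 6.500000)/2 = 6.250000
  f(6.250000) = 15.140625
  f(mid) > 0, so root is in [6.000000, 6.250000]

Step 3: midpoint = (6.000000 + 6.250000)/2 = 6.125000
  f(6.125000) = 0.783203
  f(mid) > 0, so root is in [6.000000, 6.125000]

Step 4: midpoint = (6.000000 + 6.125000)/2 = 6.062500
  f(6.062500) = -6.179443
  f(mid) < 0, so root is in [6.062500, 6.125000]

midpoint = 6.062500


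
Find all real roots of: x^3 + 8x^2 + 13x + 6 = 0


Let p(x) = x^3 + 8x^2 + 13x + 6. By the rational root theorem (leading coefficient 1), any rational root is an integer divisor of 6: try ±1, ±2, ... in turn.
Test x = 1: value = 28 ≠ 0.
Test x = -1: value = 0 ✓, so (x + 1) is a factor.
Synthetic division by (x + 1): bring down 1; 1(-1) + 8 = 7; 7(-1) + 13 = 6; 6(-1) + 6 = 0 → quotient x^2 + 7x + 6, remainder 0.
Solve the quadratic x^2 + 7x + 6 = 0: discriminant = 7^2 - 4(1)(6) = 49 - 24 = 25.
sqrt(25) = 5, so x = (-7 ± 5)/2: x = -1 or x = -6.

x = -6, x = -1 (multiplicity 2)


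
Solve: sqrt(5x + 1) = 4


Square both sides: 5x + 1 = 4^2 = 16
5x = 16 - 1 = 15
x = 3
Check: sqrt(5*3 + 1) = sqrt(16) = 4 ✓

x = 3


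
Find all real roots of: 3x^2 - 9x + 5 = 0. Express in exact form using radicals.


Using the quadratic formula: x = (-b ± sqrt(b^2 - 4ac)) / (2a)
Here a = 3, b = -9, c = 5
Discriminant = b^2 - 4ac = (-9)^2 - 4(3)(5) = 81 - 60 = 21
Since discriminant = 21 > 0, there are two real roots.
x = (9 ± sqrt(21)) / 6
Numerically: x ≈ 2.2638 or x ≈ 0.7362

x = (9 + sqrt(21)) / 6 or x = (9 - sqrt(21)) / 6


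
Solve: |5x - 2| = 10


An absolute value equation |expr| = 10 gives two cases:
Case 1: 5x - 2 = 10
  5x = 12, so x = 12/5
Case 2: 5x - 2 = -10
  5x = -8, so x = -8/5

x = -8/5, x = 12/5


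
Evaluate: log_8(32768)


We need the exponent such that 8^? = 32768
8^5 = 32768
Therefore log_8(32768) = 5

5


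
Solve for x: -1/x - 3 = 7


Subtract -3 from both sides: -1/x = 10
Multiply both sides by x: -1 = 10 * x
Divide by 10: x = -1/10

x = -1/10


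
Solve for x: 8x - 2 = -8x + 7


Starting with: 8x - 2 = -8x + 7
Move all x terms to left: (8 + 8)x = 7 + 2
Simplify: 16x = 9
Divide both sides by 16: x = 9/16

x = 9/16


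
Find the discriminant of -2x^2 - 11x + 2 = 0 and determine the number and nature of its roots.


For ax^2 + bx + c = 0, discriminant D = b^2 - 4ac
Here a = -2, b = -11, c = 2
D = (-11)^2 - 4(-2)(2) = 121 + 16 = 137

D = 137 > 0 but not a perfect square
The equation has 2 distinct real irrational roots.

Discriminant = 137, 2 distinct real irrational roots


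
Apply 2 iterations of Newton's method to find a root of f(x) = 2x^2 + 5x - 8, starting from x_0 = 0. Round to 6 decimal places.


Newton's method: x_(n+1) = x_n - f(x_n)/f'(x_n)
f(x) = 2x^2 + 5x - 8
f'(x) = 4x + 5

Iteration 1:
  f(0.000000) = -8.000000
  f'(0.000000) = 5.000000
  x_1 = 0.000000 - (-8.000000)/(5.000000) = 1.600000

Iteration 2:
  f(1.600000) = 5.120000
  f'(1.600000) = 11.400000
  x_2 = 1.600000 - (5.120000)/(11.400000) = 1.150877

x_2 = 1.150877


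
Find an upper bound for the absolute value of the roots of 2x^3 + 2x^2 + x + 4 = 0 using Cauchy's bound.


Cauchy's bound: all roots r satisfy |r| <= 1 + max(|a_i/a_n|) for i = 0,...,n-1
where a_n is the leading coefficient.

Coefficients: [2, 2, 1, 4]
Leading coefficient a_n = 2
Ratios |a_i/a_n|: 1, 1/2, 2
Maximum ratio: 2
Cauchy's bound: |r| <= 1 + 2 = 3

Upper bound = 3


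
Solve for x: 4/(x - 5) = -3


Multiply both sides by (x - 5): 4 = -3(x - 5)
Distribute: 4 = -3x + 15
-3x = 4 - 15 = -11
x = 11/3

x = 11/3


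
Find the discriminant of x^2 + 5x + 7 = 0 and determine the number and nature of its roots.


For ax^2 + bx + c = 0, discriminant D = b^2 - 4ac
Here a = 1, b = 5, c = 7
D = (5)^2 - 4(1)(7) = 25 - 28 = -3

D = -3 < 0
The equation has no real roots (2 complex conjugate roots).

Discriminant = -3, no real roots (2 complex conjugate roots)


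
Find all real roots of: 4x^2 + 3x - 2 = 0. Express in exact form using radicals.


Using the quadratic formula: x = (-b ± sqrt(b^2 - 4ac)) / (2a)
Here a = 4, b = 3, c = -2
Discriminant = b^2 - 4ac = 3^2 - 4(4)(-2) = 9 + 32 = 41
Since discriminant = 41 > 0, there are two real roots.
x = (-3 ± sqrt(41)) / 8
Numerically: x ≈ 0.4254 or x ≈ -1.1754

x = (-3 + sqrt(41)) / 8 or x = (-3 - sqrt(41)) / 8


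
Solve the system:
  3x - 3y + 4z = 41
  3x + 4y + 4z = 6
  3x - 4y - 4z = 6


Using Cramer's rule. Expand each determinant along the first row.
D  = 3*[4*(-4) - 4*(-4)] - (-3)*[3*(-4) - 4*3] + 4*[3*(-4) - 4*3]
  = 3*(0) - (-3)*(-24) + 4*(-24) = -168
Dx = 41*[4*(-4) - 4*(-4)] - (-3)*[6*(-4) - 4*6] + 4*[6*(-4) - 4*6]
  = 41*(0) - (-3)*(-48) + 4*(-48) = -336
Dy = 3*[6*(-4) - 4*6] - 41*[3*(-4) - 4*3] + 4*[3*6 - 6*3]
  = 3*(-48) - 41*(-24) + 4*(0) = 840
Dz = 3*[4*6 - 6*(-4)] - (-3)*[3*6 - 6*3] + 41*[3*(-4) - 4*3]
  = 3*(48) - (-3)*(0) + 41*(-24) = -840
x = Dx/D = -336/-168 = 2, y = Dy/D = 840/-168 = -5, z = Dz/D = -840/-168 = 5
Check eq1: (3)(2) + (-3)(-5) + (4)(5) = 41 = 41 ✓
Check eq2: (3)(2) + (4)(-5) + (4)(5) = 6 = 6 ✓
Check eq3: (3)(2) + (-4)(-5) + (-4)(5) = 6 = 6 ✓

x = 2, y = -5, z = 5


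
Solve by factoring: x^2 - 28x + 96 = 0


We need two numbers that multiply to 96 and add to -28.
Those numbers are -24 and -4 (since (-24) * (-4) = 96 and (-24) + (-4) = -28).
So x^2 - 28x + 96 = (x - 24)(x - 4) = 0
Setting each factor to zero: x = 24 or x = 4

x = 4, x = 24


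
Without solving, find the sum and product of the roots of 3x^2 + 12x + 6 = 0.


By Vieta's formulas for ax^2 + bx + c = 0:
  Sum of roots = -b/a
  Product of roots = c/a

Here a = 3, b = 12, c = 6
Sum = -(12)/3 = -4
Product = 6/3 = 2

Sum = -4, Product = 2


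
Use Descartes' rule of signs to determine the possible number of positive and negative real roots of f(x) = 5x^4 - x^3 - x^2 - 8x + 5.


Descartes' rule of signs:

For positive roots, count sign changes in f(x) = 5x^4 - x^3 - x^2 - 8x + 5:
Signs of coefficients: +, -, -, -, +
Number of sign changes: 2
Possible positive real roots: 2, 0

For negative roots, examine f(-x) = 5x^4 + x^3 - x^2 + 8x + 5:
Signs of coefficients: +, +, -, +, +
Number of sign changes: 2
Possible negative real roots: 2, 0

Positive roots: 2 or 0; Negative roots: 2 or 0


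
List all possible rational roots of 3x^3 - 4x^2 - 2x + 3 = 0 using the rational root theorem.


Rational root theorem: possible roots are ±p/q where:
  p divides the constant term (3): p ∈ {1, 3}
  q divides the leading coefficient (3): q ∈ {1, 3}

All possible rational roots: -3, -1, -1/3, 1/3, 1, 3

-3, -1, -1/3, 1/3, 1, 3


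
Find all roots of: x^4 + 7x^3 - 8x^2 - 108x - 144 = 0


Let p(x) = x^4 + 7x^3 - 8x^2 - 108x - 144. By the rational root theorem (leading coefficient 1), any rational root is an integer divisor of 144: try ±1, ±2, ... in turn.
Test x = 1: value = -252 ≠ 0.
Test x = -1: value = -50 ≠ 0.
Test x = 2: value = -320 ≠ 0.
Test x = -2: value = 0 ✓, so (x + 2) is a factor.
Synthetic division by (x + 2): bring down 1; 1(-2) + 7 = 5; 5(-2) - 8 = -18; (-18)(-2) - 108 = -72; (-72)(-2) - 144 = 0 → quotient x^3 + 5x^2 - 18x - 72, remainder 0.
Continue with the quotient x^3 + 5x^2 - 18x - 72 (candidates must divide 72; re-test x = -2 first in case it repeats).
Test x = -2: value = -24 ≠ 0.
Test x = 3: value = -54 ≠ 0.
Test x = -3: value = 0 ✓, so (x + 3) is a factor.
Synthetic division by (x + 3): bring down 1; 1(-3) + 5 = 2; 2(-3) - 18 = -24; (-24)(-3) - 72 = 0 → quotient x^2 + 2x - 24, remainder 0.
Solve the quadratic x^2 + 2x - 24 = 0: discriminant = 2^2 - 4(1)(-24) = 4 + 96 = 100.
sqrt(100) = 10, so x = (-2 ± 10)/2: x = 4 or x = -6.
Collecting all roots found:

x = -6, x = -3, x = -2, x = 4


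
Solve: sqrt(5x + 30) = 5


Square both sides: 5x + 30 = 5^2 = 25
5x = 25 - 30 = -5
x = -1
Check: sqrt(5*(-1) + 30) = sqrt(25) = 5 ✓

x = -1


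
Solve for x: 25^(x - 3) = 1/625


Express both sides with the same base.
1/625 = 25^(-2)
Since the bases match, equate exponents: x - 3 = -2
So x = -2 - (-3) = 1

x = 1


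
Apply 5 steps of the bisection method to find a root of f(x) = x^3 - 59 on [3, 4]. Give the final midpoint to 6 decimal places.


f(x) = x^3 - 59
f(3) = -32 < 0
f(4) = 5 > 0

Step 1: midpoint = (3.000000 + 4.000000)/2 = 3.500000
  f(3.500000) = -16.125000
  f(mid) < 0, so root is in [3.500000, 4.000000]

Step 2: midpoint = (3.500000 + 4.000000)/2 = 3.750000
  f(3.750000) = -6.265625
  f(mid) < 0, so root is in [3.750000, 4.000000]

Step 3: midpoint = (3.750000 + 4.000000)/2 = 3.875000
  f(3.875000) = -0.814453
  f(mid) < 0, so root is in [3.875000, 4.000000]

Step 4: midpoint = (3.875000 + 4.000000)/2 = 3.937500
  f(3.937500) = 2.046631
  f(mid) > 0, so root is in [3.875000, 3.937500]

Step 5: midpoint = (3.875000 + 3.937500)/2 = 3.906250
  f(3.906250) = 0.604645
  f(mid) > 0, so root is in [3.875000, 3.906250]

midpoint = 3.906250


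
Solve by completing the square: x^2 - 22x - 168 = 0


Start: x^2 - 22x - 168 = 0
Move constant: x^2 - 22x = 168
Half of -22 is -11, squared is 121
Add 121 to both sides: x^2 - 22x + 121 = 289
(x - 11)^2 = 289
x - 11 = ±17
x = 11 + 17 = 28 or x = 11 - 17 = -6

x = -6, x = 28


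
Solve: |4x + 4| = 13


An absolute value equation |expr| = 13 gives two cases:
Case 1: 4x + 4 = 13
  4x = 9, so x = 9/4
Case 2: 4x + 4 = -13
  4x = -17, so x = -17/4

x = -17/4, x = 9/4


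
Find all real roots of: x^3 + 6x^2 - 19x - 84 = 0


Let p(x) = x^3 + 6x^2 - 19x - 84. By the rational root theorem (leading coefficient 1), any rational root is an integer divisor of 84: try ±1, ±2, ... in turn.
Test x = 1: value = -96 ≠ 0.
Test x = -1: value = -60 ≠ 0.
Test x = 2: value = -90 ≠ 0.
Test x = -2: value = -30 ≠ 0.
Test x = 3: value = -60 ≠ 0.
Test x = -3: value = 0 ✓, so (x + 3) is a factor.
Synthetic division by (x + 3): bring down 1; 1(-3) + 6 = 3; 3(-3) - 19 = -28; (-28)(-3) - 84 = 0 → quotient x^2 + 3x - 28, remainder 0.
Solve the quadratic x^2 + 3x - 28 = 0: discriminant = 3^2 - 4(1)(-28) = 9 + 112 = 121.
sqrt(121) = 11, so x = (-3 ± 11)/2: x = 4 or x = -7.

x = -7, x = -3, x = 4


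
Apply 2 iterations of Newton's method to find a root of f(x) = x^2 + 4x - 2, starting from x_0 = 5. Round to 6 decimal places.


Newton's method: x_(n+1) = x_n - f(x_n)/f'(x_n)
f(x) = x^2 + 4x - 2
f'(x) = 2x + 4

Iteration 1:
  f(5.000000) = 43.000000
  f'(5.000000) = 14.000000
  x_1 = 5.000000 - (43.000000)/(14.000000) = 1.928571

Iteration 2:
  f(1.928571) = 9.433673
  f'(1.928571) = 7.857143
  x_2 = 1.928571 - (9.433673)/(7.857143) = 0.727922

x_2 = 0.727922


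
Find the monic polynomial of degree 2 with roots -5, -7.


A monic polynomial with roots -5, -7 is:
p(x) = (x + 5)(x + 7)
After multiplying by (x + 5): x + 5
After multiplying by (x + 7): x^2 + 12x + 35

x^2 + 12x + 35


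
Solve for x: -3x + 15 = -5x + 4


Starting with: -3x + 15 = -5x + 4
Move all x terms to left: (-3 + 5)x = 4 - 15
Simplify: 2x = -11
Divide both sides by 2: x = -11/2

x = -11/2


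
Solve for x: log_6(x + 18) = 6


Convert to exponential form: x + 18 = 6^6 = 46656
x = 46656 - 18 = 46638
Check: log_6(46638 + 18) = log_6(46656) = log_6(46656) = 6 ✓

x = 46638


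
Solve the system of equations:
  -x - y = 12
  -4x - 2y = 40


Using Cramer's rule:
Determinant D = (-1)(-2) - (-4)(-1) = 2 - 4 = -2
Dx = (12)(-2) - (40)(-1) = -24 + 40 = 16
Dy = (-1)(40) - (-4)(12) = -40 + 48 = 8
x = Dx/D = 16/-2 = -8
y = Dy/D = 8/-2 = -4

x = -8, y = -4


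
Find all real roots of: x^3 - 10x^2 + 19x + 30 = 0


Let p(x) = x^3 - 10x^2 + 19x + 30. By the rational root theorem (leading coefficient 1), any rational root is an integer divisor of 30: try ±1, ±2, ... in turn.
Test x = 1: value = 40 ≠ 0.
Test x = -1: value = 0 ✓, so (x + 1) is a factor.
Synthetic division by (x + 1): bring down 1; 1(-1) - 10 = -11; (-11)(-1) + 19 = 30; 30(-1) + 30 = 0 → quotient x^2 - 11x + 30, remainder 0.
Solve the quadratic x^2 - 11x + 30 = 0: discriminant = (-11)^2 - 4(1)(30) = 121 - 120 = 1.
sqrt(1) = 1, so x = (11 ± 1)/2: x = 6 or x = 5.

x = -1, x = 5, x = 6


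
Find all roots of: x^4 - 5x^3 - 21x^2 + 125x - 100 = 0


Let p(x) = x^4 - 5x^3 - 21x^2 + 125x - 100. By the rational root theorem (leading coefficient 1), any rational root is an integer divisor of 100: try ±1, ±2, ... in turn.
Test x = 1: value = 0 ✓, so (x - 1) is a factor.
Synthetic division by (x - 1): bring down 1; 1(1) - 5 = -4; (-4)(1) - 21 = -25; (-25)(1) + 125 = 100; 100(1) - 100 = 0 → quotient x^3 - 4x^2 - 25x + 100, remainder 0.
Continue with the quotient x^3 - 4x^2 - 25x + 100 (candidates must divide 100; re-test x = 1 first in case it repeats).
Test x = 1: value = 72 ≠ 0.
Test x = -1: value = 120 ≠ 0.
Test x = 2: value = 42 ≠ 0.
Test x = -2: value = 126 ≠ 0.
Test x = 4: value = 0 ✓, so (x - 4) is a factor.
Synthetic division by (x - 4): bring down 1; 1(4) - 4 = 0; 0(4) - 25 = -25; (-25)(4) + 100 = 0 → quotient x^2 - 25, remainder 0.
Solve the quadratic x^2 - 25 = 0: discriminant = 0^2 - 4(1)(-25) = 0 + 100 = 100.
sqrt(100) = 10, so x = (0 ± 10)/2: x = 5 or x = -5.
Collecting all roots found:

x = -5, x = 1, x = 4, x = 5


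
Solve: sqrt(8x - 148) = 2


Square both sides: 8x - 148 = 2^2 = 4
8x = 4 + 148 = 152
x = 19
Check: sqrt(8*19 - 148) = sqrt(4) = 2 ✓

x = 19


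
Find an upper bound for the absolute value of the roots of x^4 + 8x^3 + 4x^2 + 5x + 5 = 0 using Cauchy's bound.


Cauchy's bound: all roots r satisfy |r| <= 1 + max(|a_i/a_n|) for i = 0,...,n-1
where a_n is the leading coefficient.

Coefficients: [1, 8, 4, 5, 5]
Leading coefficient a_n = 1
Ratios |a_i/a_n|: 8, 4, 5, 5
Maximum ratio: 8
Cauchy's bound: |r| <= 1 + 8 = 9

Upper bound = 9


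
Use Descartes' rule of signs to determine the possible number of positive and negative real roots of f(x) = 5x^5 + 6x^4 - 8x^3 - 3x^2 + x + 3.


Descartes' rule of signs:

For positive roots, count sign changes in f(x) = 5x^5 + 6x^4 - 8x^3 - 3x^2 + x + 3:
Signs of coefficients: +, +, -, -, +, +
Number of sign changes: 2
Possible positive real roots: 2, 0

For negative roots, examine f(-x) = -5x^5 + 6x^4 + 8x^3 - 3x^2 - x + 3:
Signs of coefficients: -, +, +, -, -, +
Number of sign changes: 3
Possible negative real roots: 3, 1

Positive roots: 2 or 0; Negative roots: 3 or 1


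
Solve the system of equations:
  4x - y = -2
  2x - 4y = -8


Using Cramer's rule:
Determinant D = (4)(-4) - (2)(-1) = -16 + 2 = -14
Dx = (-2)(-4) - (-8)(-1) = 8 - 8 = 0
Dy = (4)(-8) - (2)(-2) = -32 + 4 = -28
x = Dx/D = 0/-14 = 0
y = Dy/D = -28/-14 = 2

x = 0, y = 2


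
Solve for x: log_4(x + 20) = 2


Convert to exponential form: x + 20 = 4^2 = 16
x = 16 - 20 = -4
Check: log_4(-4 + 20) = log_4(16) = log_4(16) = 2 ✓

x = -4


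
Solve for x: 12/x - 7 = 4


Subtract -7 from both sides: 12/x = 11
Multiply both sides by x: 12 = 11 * x
Divide by 11: x = 12/11

x = 12/11


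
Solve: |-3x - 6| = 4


An absolute value equation |expr| = 4 gives two cases:
Case 1: -3x - 6 = 4
  -3x = 10, so x = -10/3
Case 2: -3x - 6 = -4
  -3x = 2, so x = -2/3

x = -10/3, x = -2/3
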